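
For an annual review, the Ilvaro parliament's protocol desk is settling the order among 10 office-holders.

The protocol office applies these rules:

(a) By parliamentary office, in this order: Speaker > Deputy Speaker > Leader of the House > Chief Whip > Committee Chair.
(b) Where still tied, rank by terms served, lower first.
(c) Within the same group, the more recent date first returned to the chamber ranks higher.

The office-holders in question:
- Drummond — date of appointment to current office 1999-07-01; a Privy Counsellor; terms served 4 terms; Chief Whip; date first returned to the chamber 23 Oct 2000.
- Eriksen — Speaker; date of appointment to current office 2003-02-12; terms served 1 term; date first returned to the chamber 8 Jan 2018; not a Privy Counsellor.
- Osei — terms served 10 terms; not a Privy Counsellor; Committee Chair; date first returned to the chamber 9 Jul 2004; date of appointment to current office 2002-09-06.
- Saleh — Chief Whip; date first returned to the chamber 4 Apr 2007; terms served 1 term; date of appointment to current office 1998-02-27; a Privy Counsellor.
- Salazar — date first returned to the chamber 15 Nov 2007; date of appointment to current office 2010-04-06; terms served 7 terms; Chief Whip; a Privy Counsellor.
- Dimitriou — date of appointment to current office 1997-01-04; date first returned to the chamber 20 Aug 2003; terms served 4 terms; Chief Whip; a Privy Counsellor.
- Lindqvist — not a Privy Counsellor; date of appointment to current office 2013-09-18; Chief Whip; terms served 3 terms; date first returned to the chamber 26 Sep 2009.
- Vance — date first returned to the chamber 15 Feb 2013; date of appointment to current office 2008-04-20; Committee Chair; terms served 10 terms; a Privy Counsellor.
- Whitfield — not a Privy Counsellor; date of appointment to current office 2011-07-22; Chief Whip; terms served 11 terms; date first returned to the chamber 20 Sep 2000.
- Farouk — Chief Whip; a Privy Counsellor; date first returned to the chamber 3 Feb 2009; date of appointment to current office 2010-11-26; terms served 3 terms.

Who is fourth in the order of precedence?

By parliamentary office: Eriksen (Speaker); then Saleh, Lindqvist, Farouk, Dimitriou, Drummond, Salazar and Whitfield (Chief Whip); then Vance and Osei (Committee Chair).
Among Saleh, Lindqvist, Farouk, Dimitriou, Drummond, Salazar and Whitfield, by terms served (lower first): Saleh (1 term) before Lindqvist and Farouk (3 terms) before Dimitriou and Drummond (4 terms) before Salazar (7 terms) before Whitfield (11 terms).
Among Lindqvist and Farouk, by date first returned to the chamber (later first): Lindqvist (26 Sep 2009) before Farouk (3 Feb 2009).
Among Dimitriou and Drummond, by date first returned to the chamber (later first): Dimitriou (20 Aug 2003) before Drummond (23 Oct 2000).
Vance and Osei both have terms served 10 terms, so the next rule applies.
Among Vance and Osei, by date first returned to the chamber (later first): Vance (15 Feb 2013) before Osei (9 Jul 2004).
Order: Eriksen, Saleh, Lindqvist, Farouk, Dimitriou, Drummond, Salazar, Whitfield, Vance, Osei.

Farouk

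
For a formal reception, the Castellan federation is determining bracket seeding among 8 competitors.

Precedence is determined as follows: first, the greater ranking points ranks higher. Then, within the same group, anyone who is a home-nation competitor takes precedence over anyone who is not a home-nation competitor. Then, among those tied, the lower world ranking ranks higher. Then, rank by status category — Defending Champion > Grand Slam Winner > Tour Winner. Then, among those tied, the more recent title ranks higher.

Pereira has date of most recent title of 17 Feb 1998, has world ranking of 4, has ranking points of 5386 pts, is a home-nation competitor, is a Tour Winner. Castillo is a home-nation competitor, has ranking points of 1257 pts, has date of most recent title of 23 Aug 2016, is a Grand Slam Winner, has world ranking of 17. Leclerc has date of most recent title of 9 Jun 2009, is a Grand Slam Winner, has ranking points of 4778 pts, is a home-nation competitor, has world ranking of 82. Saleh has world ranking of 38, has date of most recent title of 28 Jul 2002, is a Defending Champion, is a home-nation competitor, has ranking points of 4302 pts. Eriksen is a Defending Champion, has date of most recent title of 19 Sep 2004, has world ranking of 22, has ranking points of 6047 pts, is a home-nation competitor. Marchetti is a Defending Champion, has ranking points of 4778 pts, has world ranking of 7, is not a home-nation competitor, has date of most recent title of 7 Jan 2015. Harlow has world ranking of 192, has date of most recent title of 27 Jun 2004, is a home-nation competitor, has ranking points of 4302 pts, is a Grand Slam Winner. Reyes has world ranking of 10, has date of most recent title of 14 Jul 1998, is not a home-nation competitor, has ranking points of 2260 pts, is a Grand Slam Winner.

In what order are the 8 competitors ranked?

By ranking points (higher first): Eriksen (6047 pts); then Pereira (5386 pts); then Leclerc and Marchetti (both 4778 pts); then Saleh and Harlow (both 4302 pts); then Reyes (2260 pts); then Castillo (1257 pts).
Among Leclerc and Marchetti, a home-nation competitor before not a home-nation competitor: Leclerc (a home-nation competitor) before Marchetti (not a home-nation competitor).
Saleh and Harlow are each a home-nation competitor, so the next rule applies.
Among Saleh and Harlow, by world ranking (lower first): Saleh (38) before Harlow (192).
Full order: Eriksen, Pereira, Leclerc, Marchetti, Saleh, Harlow, Reyes, Castillo.

Eriksen, Pereira, Leclerc, Marchetti, Saleh, Harlow, Reyes, Castillo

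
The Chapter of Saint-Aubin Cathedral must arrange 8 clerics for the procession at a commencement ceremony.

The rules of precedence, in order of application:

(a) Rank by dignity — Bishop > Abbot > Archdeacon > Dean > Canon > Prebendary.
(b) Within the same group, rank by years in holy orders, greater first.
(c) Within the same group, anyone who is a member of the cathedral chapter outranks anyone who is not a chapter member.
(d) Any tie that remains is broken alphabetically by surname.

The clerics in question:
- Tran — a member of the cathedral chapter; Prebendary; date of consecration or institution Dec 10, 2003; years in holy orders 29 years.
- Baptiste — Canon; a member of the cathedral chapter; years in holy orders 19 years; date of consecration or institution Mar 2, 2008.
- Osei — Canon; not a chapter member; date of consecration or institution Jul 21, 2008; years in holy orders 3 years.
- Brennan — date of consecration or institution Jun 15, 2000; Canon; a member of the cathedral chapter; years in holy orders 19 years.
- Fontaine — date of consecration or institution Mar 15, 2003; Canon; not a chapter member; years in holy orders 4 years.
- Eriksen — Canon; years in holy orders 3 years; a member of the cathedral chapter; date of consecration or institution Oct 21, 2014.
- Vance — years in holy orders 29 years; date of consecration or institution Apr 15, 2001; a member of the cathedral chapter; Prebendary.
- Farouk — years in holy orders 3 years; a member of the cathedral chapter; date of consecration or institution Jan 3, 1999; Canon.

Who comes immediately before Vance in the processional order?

By dignity: Baptiste, Brennan, Fontaine, Eriksen, Farouk and Osei (Canon); then Tran and Vance (Prebendary).
Among Baptiste, Brennan, Fontaine, Eriksen, Farouk and Osei, by years in holy orders (higher first): Baptiste and Brennan (19 years) before Fontaine (4 years) before Eriksen, Farouk and Osei (3 years).
Baptiste and Brennan are each a member of the cathedral chapter, so the next rule applies.
Among Baptiste and Brennan, alphabetically by surname: Baptiste before Brennan.
Among Eriksen, Farouk and Osei, a member of the cathedral chapter before not a chapter member: Eriksen and Farouk (a member of the cathedral chapter) before Osei (not a chapter member).
Among Eriksen and Farouk, alphabetically by surname: Eriksen before Farouk.
Tran and Vance both have years in holy orders 29 years, so the next rule applies.
Tran and Vance are each a member of the cathedral chapter, so the next rule applies.
Among Tran and Vance, alphabetically by surname: Tran before Vance.
Order: Baptiste, Brennan, Fontaine, Eriksen, Farouk, Osei, Tran, Vance.

Tran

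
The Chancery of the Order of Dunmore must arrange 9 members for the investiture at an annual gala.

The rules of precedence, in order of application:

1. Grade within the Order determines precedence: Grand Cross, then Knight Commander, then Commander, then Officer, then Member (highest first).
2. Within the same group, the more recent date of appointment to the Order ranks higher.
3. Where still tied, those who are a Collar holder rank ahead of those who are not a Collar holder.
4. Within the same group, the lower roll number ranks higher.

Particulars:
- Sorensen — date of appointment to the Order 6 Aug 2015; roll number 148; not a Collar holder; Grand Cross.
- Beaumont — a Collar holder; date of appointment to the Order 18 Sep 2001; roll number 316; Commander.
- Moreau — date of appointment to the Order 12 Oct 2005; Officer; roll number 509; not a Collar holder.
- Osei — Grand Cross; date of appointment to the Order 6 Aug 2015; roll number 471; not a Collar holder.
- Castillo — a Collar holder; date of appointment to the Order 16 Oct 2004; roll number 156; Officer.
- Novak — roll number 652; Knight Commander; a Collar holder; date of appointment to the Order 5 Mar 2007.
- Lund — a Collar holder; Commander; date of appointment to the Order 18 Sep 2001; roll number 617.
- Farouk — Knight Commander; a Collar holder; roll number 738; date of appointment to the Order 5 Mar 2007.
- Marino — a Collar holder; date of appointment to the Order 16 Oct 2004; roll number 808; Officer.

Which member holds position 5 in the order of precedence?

Beaumont

By grade within the Order: Sorensen and Osei (Grand Cross); then Novak and Farouk (Knight Commander); then Beaumont and Lund (Commander); then Moreau, Castillo and Marino (Officer).
Sorensen and Osei both have date of appointment to the Order 6 Aug 2015, so the next rule applies.
Sorensen and Osei are each not a Collar holder, so the next rule applies.
Among Sorensen and Osei, by roll number (lower first): Sorensen (148) before Osei (471).
Novak and Farouk both have date of appointment to the Order 5 Mar 2007, so the next rule applies.
Novak and Farouk are each a Collar holder, so the next rule applies.
Among Novak and Farouk, by roll number (lower first): Novak (652) before Farouk (738).
Beaumont and Lund both have date of appointment to the Order 18 Sep 2001, so the next rule applies.
Beaumont and Lund are each a Collar holder, so the next rule applies.
Among Beaumont and Lund, by roll number (lower first): Beaumont (316) before Lund (617).
Among Moreau, Castillo and Marino, by date of appointment to the Order (later first): Moreau (12 Oct 2005) before Castillo and Marino (16 Oct 2004).
Castillo and Marino are each a Collar holder, so the next rule applies.
Among Castillo and Marino, by roll number (lower first): Castillo (156) before Marino (808).
Order: Sorensen, Osei, Novak, Farouk, Beaumont, Lund, Moreau, Castillo, Marino.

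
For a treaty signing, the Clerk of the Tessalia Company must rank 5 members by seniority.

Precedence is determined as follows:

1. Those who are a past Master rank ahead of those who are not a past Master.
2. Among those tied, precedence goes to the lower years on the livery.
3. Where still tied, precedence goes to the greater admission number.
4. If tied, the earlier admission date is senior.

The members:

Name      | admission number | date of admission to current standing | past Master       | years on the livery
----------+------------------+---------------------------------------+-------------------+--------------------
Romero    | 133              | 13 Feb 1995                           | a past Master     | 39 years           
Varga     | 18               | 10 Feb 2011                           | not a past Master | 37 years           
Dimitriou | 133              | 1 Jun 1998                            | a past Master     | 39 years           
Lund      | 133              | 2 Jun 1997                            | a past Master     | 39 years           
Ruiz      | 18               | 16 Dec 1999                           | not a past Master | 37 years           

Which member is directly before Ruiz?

By the first rule: Romero, Lund and Dimitriou (each a past Master); then Ruiz and Varga (both not a past Master).
Romero, Lund and Dimitriou all have years on the livery 39 years, so the next rule applies.
Romero, Lund and Dimitriou all have admission number 133, so the next rule applies.
Among Romero, Lund and Dimitriou, by date of admission to current standing (earlier first): Romero (13 Feb 1995) before Lund (2 Jun 1997) before Dimitriou (1 Jun 1998).
Ruiz and Varga both have years on the livery 37 years, so the next rule applies.
Ruiz and Varga both have admission number 18, so the next rule applies.
Among Ruiz and Varga, by date of admission to current standing (earlier first): Ruiz (16 Dec 1999) before Varga (10 Feb 2011).
Order: Romero, Lund, Dimitriou, Ruiz, Varga.

Dimitriou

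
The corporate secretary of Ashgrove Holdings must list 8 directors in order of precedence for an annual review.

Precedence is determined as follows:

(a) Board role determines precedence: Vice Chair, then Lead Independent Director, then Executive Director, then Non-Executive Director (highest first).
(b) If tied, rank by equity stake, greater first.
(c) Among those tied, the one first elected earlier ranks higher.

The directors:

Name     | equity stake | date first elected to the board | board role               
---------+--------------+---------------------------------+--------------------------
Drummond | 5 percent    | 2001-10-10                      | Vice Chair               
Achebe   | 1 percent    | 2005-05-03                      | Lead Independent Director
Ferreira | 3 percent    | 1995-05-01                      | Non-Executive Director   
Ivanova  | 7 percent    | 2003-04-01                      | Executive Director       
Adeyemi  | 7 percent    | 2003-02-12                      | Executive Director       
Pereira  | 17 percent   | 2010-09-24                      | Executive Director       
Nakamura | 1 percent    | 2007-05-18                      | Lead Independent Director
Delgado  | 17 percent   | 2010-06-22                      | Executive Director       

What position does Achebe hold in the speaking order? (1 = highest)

By board role: Drummond (Vice Chair); then Achebe and Nakamura (Lead Independent Director); then Delgado, Pereira, Adeyemi and Ivanova (Executive Director); then Ferreira (Non-Executive Director).
Achebe and Nakamura both have equity stake 1 percent, so the next rule applies.
Among Achebe and Nakamura, by date first elected to the board (earlier first): Achebe (2005-05-03) before Nakamura (2007-05-18).
Among Delgado, Pereira, Adeyemi and Ivanova, by equity stake (higher first): Delgado and Pereira (17 percent) before Adeyemi and Ivanova (7 percent).
Among Delgado and Pereira, by date first elected to the board (earlier first): Delgado (2010-06-22) before Pereira (2010-09-24).
Among Adeyemi and Ivanova, by date first elected to the board (earlier first): Adeyemi (2003-02-12) before Ivanova (2003-04-01).
Order: Drummond, Achebe, Nakamura, Delgado, Pereira, Adeyemi, Ivanova, Ferreira. So position 2.

2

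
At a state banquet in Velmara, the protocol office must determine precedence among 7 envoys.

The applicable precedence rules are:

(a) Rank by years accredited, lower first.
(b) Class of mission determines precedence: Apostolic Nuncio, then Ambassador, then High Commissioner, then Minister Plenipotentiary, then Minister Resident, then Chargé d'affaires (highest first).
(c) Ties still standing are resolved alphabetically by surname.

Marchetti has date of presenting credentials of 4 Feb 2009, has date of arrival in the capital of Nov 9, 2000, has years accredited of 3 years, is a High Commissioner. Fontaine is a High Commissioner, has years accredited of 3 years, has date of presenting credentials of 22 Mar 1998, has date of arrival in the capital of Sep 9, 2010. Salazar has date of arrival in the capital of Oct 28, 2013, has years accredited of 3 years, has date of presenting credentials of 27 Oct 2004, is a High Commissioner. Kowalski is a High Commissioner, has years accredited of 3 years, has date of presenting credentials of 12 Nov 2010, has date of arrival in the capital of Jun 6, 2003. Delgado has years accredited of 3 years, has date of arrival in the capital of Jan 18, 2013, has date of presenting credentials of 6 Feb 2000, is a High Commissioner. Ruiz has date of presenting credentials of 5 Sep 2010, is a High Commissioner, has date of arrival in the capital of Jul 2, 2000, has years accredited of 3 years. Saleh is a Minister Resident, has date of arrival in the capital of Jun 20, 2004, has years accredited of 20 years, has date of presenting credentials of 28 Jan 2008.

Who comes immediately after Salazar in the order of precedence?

By years accredited (lower first): Delgado, Fontaine, Kowalski, Marchetti, Ruiz and Salazar (each 3 years); then Saleh (20 years).
Delgado, Fontaine, Kowalski, Marchetti, Ruiz and Salazar are each High Commissioner, so the next rule applies.
Among Delgado, Fontaine, Kowalski, Marchetti, Ruiz and Salazar, alphabetically by surname: Delgado before Fontaine before Kowalski before Marchetti before Ruiz before Salazar.
Order: Delgado, Fontaine, Kowalski, Marchetti, Ruiz, Salazar, Saleh.

Saleh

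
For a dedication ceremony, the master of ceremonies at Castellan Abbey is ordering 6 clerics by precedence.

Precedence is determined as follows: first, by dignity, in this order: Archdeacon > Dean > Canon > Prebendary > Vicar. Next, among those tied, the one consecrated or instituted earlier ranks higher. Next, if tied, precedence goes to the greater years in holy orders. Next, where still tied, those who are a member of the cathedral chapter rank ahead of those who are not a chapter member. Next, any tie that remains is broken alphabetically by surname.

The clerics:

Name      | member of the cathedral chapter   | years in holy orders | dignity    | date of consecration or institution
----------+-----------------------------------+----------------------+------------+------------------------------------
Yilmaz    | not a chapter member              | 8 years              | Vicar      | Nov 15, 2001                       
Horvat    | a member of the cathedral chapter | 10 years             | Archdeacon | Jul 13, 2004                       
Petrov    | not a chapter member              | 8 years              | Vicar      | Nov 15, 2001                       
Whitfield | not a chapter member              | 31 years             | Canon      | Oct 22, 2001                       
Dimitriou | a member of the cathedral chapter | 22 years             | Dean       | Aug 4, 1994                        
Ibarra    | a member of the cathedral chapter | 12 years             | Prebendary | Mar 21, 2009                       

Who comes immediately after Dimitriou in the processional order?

By dignity: Horvat (Archdeacon); then Dimitriou (Dean); then Whitfield (Canon); then Ibarra (Prebendary); then Petrov and Yilmaz (Vicar).
Petrov and Yilmaz both have date of consecration or institution Nov 15, 2001, so the next rule applies.
Petrov and Yilmaz both have years in holy orders 8 years, so the next rule applies.
Petrov and Yilmaz are each not a chapter member, so the next rule applies.
Among Petrov and Yilmaz, alphabetically by surname: Petrov before Yilmaz.
Order: Horvat, Dimitriou, Whitfield, Ibarra, Petrov, Yilmaz.

Whitfield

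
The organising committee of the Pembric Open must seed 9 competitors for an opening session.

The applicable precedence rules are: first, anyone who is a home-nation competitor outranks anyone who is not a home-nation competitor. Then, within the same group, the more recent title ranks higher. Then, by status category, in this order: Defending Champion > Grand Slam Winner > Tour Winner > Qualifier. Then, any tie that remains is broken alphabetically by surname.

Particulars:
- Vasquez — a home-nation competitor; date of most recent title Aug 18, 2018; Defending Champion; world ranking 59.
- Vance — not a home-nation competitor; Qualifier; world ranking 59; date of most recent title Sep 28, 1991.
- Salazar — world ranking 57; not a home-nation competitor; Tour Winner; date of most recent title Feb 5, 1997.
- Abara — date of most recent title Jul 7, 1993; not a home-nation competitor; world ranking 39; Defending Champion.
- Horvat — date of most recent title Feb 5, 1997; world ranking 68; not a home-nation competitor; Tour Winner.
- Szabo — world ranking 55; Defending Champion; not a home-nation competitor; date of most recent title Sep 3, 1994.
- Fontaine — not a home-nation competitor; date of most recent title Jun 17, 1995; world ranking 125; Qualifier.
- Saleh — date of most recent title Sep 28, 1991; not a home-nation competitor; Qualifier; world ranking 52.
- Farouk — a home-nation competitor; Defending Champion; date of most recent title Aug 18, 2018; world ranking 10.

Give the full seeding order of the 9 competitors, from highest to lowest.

By the first rule: Farouk and Vasquez (both a home-nation competitor); then Horvat, Salazar, Fontaine, Szabo, Abara, Saleh and Vance (each not a home-nation competitor).
Farouk and Vasquez both have date of most recent title Aug 18, 2018, so the next rule applies.
Farouk and Vasquez are each Defending Champion, so the next rule applies.
Among Farouk and Vasquez, alphabetically by surname: Farouk before Vasquez.
Among Horvat, Salazar, Fontaine, Szabo, Abara, Saleh and Vance, by date of most recent title (later first): Horvat and Salazar (Feb 5, 1997) before Fontaine (Jun 17, 1995) before Szabo (Sep 3, 1994) before Abara (Jul 7, 1993) before Saleh and Vance (Sep 28, 1991).
Horvat and Salazar are each Tour Winner, so the next rule applies.
Among Horvat and Salazar, alphabetically by surname: Horvat before Salazar.
Saleh and Vance are each Qualifier, so the next rule applies.
Among Saleh and Vance, alphabetically by surname: Saleh before Vance.
Full order: Farouk, Vasquez, Horvat, Salazar, Fontaine, Szabo, Abara, Saleh, Vance.

Farouk, Vasquez, Horvat, Salazar, Fontaine, Szabo, Abara, Saleh, Vance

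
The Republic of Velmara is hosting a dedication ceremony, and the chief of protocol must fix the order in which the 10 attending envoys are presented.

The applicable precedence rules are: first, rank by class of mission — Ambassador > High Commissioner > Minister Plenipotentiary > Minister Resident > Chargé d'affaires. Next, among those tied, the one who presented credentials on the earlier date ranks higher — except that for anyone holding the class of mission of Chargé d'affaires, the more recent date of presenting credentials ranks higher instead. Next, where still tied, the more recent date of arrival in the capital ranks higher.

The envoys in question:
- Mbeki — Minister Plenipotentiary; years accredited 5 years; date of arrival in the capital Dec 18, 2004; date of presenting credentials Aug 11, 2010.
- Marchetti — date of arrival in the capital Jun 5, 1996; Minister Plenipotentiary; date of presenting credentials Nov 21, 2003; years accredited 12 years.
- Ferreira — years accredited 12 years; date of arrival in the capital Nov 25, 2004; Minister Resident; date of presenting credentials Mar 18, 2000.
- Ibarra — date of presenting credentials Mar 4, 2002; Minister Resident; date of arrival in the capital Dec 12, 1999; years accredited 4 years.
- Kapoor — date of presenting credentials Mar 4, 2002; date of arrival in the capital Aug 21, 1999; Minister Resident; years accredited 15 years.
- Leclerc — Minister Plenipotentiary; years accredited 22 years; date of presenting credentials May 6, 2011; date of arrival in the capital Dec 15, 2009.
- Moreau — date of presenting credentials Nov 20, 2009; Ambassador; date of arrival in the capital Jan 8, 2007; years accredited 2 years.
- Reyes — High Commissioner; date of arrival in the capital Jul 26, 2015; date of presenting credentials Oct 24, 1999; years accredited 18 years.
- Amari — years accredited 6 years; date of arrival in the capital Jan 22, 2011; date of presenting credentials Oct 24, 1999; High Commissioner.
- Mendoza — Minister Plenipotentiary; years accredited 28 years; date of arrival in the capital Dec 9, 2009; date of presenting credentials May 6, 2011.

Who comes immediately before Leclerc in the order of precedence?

By class of mission: Moreau (Ambassador); then Reyes and Amari (High Commissioner); then Marchetti, Mbeki, Leclerc and Mendoza (Minister Plenipotentiary); then Ferreira, Ibarra and Kapoor (Minister Resident).
Reyes and Amari both have date of presenting credentials Oct 24, 1999, so the next rule applies.
Among Reyes and Amari, by date of arrival in the capital (later first): Reyes (Jul 26, 2015) before Amari (Jan 22, 2011).
Among Marchetti, Mbeki, Leclerc and Mendoza, by date of presenting credentials (earlier first): Marchetti (Nov 21, 2003) before Mbeki (Aug 11, 2010) before Leclerc and Mendoza (May 6, 2011).
Among Leclerc and Mendoza, by date of arrival in the capital (later first): Leclerc (Dec 15, 2009) before Mendoza (Dec 9, 2009).
Among Ferreira, Ibarra and Kapoor, by date of presenting credentials (earlier first): Ferreira (Mar 18, 2000) before Ibarra and Kapoor (Mar 4, 2002).
Among Ibarra and Kapoor, by date of arrival in the capital (later first): Ibarra (Dec 12, 1999) before Kapoor (Aug 21, 1999).
Order: Moreau, Reyes, Amari, Marchetti, Mbeki, Leclerc, Mendoza, Ferreira, Ibarra, Kapoor.

Mbeki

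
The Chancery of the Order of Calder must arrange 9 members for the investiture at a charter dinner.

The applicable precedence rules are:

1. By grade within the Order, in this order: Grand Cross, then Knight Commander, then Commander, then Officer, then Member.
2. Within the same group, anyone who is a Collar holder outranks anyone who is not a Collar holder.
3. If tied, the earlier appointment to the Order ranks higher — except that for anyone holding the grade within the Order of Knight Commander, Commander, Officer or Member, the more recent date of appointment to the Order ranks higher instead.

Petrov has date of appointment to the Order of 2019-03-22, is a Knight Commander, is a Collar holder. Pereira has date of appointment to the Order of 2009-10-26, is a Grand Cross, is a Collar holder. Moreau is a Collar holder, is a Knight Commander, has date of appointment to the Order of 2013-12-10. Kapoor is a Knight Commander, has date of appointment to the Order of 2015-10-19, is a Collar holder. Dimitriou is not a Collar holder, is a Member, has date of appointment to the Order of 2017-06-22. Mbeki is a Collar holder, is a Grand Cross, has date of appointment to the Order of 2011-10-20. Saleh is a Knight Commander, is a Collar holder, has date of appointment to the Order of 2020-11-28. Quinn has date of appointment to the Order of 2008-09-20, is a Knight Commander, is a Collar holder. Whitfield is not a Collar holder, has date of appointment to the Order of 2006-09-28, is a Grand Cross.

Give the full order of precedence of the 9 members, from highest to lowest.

Pereira, Mbeki, Whitfield, Saleh, Petrov, Kapoor, Moreau, Quinn, Dimitriou

By grade within the Order: Pereira, Mbeki and Whitfield (Grand Cross); then Saleh, Petrov, Kapoor, Moreau and Quinn (Knight Commander); then Dimitriou (Member).
Among Pereira, Mbeki and Whitfield, a Collar holder before not a Collar holder: Pereira and Mbeki (a Collar holder) before Whitfield (not a Collar holder).
Among Pereira and Mbeki, by date of appointment to the Order (earlier first): Pereira (2009-10-26) before Mbeki (2011-10-20).
Saleh, Petrov, Kapoor, Moreau and Quinn are each a Collar holder, so the next rule applies.
Among Saleh, Petrov, Kapoor, Moreau and Quinn, by date of appointment to the Order (later first) (reversed rule for this group): Saleh (2020-11-28) before Petrov (2019-03-22) before Kapoor (2015-10-19) before Moreau (2013-12-10) before Quinn (2008-09-20).
Full order: Pereira, Mbeki, Whitfield, Saleh, Petrov, Kapoor, Moreau, Quinn, Dimitriou.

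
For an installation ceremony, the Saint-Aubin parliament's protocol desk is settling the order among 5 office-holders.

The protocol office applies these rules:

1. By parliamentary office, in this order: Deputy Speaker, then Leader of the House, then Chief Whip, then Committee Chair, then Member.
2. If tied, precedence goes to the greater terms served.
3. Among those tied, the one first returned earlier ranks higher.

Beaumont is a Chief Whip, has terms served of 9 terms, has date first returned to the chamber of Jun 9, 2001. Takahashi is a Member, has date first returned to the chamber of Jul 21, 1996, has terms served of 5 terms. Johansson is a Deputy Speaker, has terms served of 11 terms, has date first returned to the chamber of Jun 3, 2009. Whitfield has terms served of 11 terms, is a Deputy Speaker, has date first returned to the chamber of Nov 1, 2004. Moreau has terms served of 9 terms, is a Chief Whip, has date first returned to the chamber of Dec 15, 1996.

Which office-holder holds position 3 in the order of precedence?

Moreau

By parliamentary office: Whitfield and Johansson (Deputy Speaker); then Moreau and Beaumont (Chief Whip); then Takahashi (Member).
Whitfield and Johansson both have terms served 11 terms, so the next rule applies.
Among Whitfield and Johansson, by date first returned to the chamber (earlier first): Whitfield (Nov 1, 2004) before Johansson (Jun 3, 2009).
Moreau and Beaumont both have terms served 9 terms, so the next rule applies.
Among Moreau and Beaumont, by date first returned to the chamber (earlier first): Moreau (Dec 15, 1996) before Beaumont (Jun 9, 2001).
Order: Whitfield, Johansson, Moreau, Beaumont, Takahashi.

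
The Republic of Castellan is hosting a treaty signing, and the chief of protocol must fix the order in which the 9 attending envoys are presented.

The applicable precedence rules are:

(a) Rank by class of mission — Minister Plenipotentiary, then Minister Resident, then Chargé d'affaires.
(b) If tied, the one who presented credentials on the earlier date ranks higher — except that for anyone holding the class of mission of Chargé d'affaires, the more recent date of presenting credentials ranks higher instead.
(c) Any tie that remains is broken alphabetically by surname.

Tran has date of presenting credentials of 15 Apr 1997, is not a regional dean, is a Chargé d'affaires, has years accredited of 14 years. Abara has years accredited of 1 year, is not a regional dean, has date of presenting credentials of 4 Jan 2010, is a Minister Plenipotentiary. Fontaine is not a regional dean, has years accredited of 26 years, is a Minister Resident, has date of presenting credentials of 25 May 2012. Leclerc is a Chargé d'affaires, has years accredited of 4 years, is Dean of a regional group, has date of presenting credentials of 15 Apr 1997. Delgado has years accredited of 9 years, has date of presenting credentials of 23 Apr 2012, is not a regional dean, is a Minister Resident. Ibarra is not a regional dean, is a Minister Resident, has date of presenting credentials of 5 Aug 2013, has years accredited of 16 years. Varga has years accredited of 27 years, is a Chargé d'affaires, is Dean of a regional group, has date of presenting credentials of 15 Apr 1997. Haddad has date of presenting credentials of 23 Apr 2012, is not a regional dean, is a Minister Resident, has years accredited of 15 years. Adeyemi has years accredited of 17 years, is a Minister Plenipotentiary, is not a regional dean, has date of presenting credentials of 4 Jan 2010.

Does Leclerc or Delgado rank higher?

By class of mission: Abara and Adeyemi (Minister Plenipotentiary); then Delgado, Haddad, Fontaine and Ibarra (Minister Resident); then Leclerc, Tran and Varga (Chargé d'affaires).
Abara and Adeyemi both have date of presenting credentials 4 Jan 2010, so the next rule applies.
Among Abara and Adeyemi, alphabetically by surname: Abara before Adeyemi.
Among Delgado, Haddad, Fontaine and Ibarra, by date of presenting credentials (earlier first): Delgado and Haddad (23 Apr 2012) before Fontaine (25 May 2012) before Ibarra (5 Aug 2013).
Among Delgado and Haddad, alphabetically by surname: Delgado before Haddad.
Leclerc, Tran and Varga all have date of presenting credentials 15 Apr 1997, so the next rule applies.
Among Leclerc, Tran and Varga, alphabetically by surname: Leclerc before Tran before Varga.
So Delgado takes precedence.

Delgado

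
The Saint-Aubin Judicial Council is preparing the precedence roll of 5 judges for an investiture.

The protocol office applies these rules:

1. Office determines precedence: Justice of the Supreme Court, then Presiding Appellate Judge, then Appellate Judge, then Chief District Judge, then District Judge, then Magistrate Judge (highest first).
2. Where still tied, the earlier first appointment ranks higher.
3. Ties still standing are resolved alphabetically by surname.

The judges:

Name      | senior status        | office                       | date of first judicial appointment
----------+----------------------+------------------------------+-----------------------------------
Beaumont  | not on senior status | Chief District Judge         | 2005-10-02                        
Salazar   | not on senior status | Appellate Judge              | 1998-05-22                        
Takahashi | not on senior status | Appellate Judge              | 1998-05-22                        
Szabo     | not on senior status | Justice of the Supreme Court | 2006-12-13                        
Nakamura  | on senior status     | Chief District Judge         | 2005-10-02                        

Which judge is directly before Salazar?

By office: Szabo (Justice of the Supreme Court); then Salazar and Takahashi (Appellate Judge); then Beaumont and Nakamura (Chief District Judge).
Salazar and Takahashi both have date of first judicial appointment 1998-05-22, so the next rule applies.
Among Salazar and Takahashi, alphabetically by surname: Salazar before Takahashi.
Beaumont and Nakamura both have date of first judicial appointment 2005-10-02, so the next rule applies.
Among Beaumont and Nakamura, alphabetically by surname: Beaumont before Nakamura.
Order: Szabo, Salazar, Takahashi, Beaumont, Nakamura.

Szabo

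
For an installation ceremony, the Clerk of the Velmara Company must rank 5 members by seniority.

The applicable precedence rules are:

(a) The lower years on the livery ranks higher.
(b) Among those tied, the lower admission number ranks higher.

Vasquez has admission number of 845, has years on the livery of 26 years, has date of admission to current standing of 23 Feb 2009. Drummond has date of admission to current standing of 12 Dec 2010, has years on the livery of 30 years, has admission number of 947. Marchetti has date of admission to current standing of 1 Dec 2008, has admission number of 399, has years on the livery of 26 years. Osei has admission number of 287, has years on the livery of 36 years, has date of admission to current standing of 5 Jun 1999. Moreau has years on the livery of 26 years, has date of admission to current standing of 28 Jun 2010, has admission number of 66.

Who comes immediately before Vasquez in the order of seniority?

By years on the livery (lower first): Moreau, Marchetti and Vasquez (each 26 years); then Drummond (30 years); then Osei (36 years).
Among Moreau, Marchetti and Vasquez, by admission number (lower first): Moreau (66) before Marchetti (399) before Vasquez (845).
Order: Moreau, Marchetti, Vasquez, Drummond, Osei.

Marchetti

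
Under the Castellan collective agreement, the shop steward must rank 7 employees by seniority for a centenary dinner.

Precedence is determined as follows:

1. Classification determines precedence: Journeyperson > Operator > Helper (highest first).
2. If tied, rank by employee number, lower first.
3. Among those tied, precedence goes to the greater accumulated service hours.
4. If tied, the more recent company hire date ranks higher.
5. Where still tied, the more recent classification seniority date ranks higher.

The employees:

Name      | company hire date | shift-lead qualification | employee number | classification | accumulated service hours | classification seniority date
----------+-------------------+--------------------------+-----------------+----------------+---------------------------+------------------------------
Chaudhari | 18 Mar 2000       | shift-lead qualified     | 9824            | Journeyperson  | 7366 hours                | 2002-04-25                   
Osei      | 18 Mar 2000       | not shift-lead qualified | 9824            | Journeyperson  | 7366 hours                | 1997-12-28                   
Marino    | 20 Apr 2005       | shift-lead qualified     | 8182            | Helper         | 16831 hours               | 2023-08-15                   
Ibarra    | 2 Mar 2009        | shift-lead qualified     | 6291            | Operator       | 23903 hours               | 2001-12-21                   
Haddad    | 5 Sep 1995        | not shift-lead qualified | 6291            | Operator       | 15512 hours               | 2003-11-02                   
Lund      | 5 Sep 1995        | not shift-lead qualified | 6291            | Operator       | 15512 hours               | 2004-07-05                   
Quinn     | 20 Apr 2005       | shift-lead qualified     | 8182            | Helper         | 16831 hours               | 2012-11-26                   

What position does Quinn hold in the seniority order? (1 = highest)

By classification: Chaudhari and Osei (Journeyperson); then Ibarra, Lund and Haddad (Operator); then Marino and Quinn (Helper).
Chaudhari and Osei both have employee number 9824, so the next rule applies.
Chaudhari and Osei both have accumulated service hours 7366 hours, so the next rule applies.
Chaudhari and Osei both have company hire date 18 Mar 2000, so the next rule applies.
Among Chaudhari and Osei, by classification seniority date (later first): Chaudhari (2002-04-25) before Osei (1997-12-28).
Ibarra, Lund and Haddad all have employee number 6291, so the next rule applies.
Among Ibarra, Lund and Haddad, by accumulated service hours (higher first): Ibarra (23903 hours) before Lund and Haddad (15512 hours).
Lund and Haddad both have company hire date 5 Sep 1995, so the next rule applies.
Among Lund and Haddad, by classification seniority date (later first): Lund (2004-07-05) before Haddad (2003-11-02).
Marino and Quinn both have employee number 8182, so the next rule applies.
Marino and Quinn both have accumulated service hours 16831 hours, so the next rule applies.
Marino and Quinn both have company hire date 20 Apr 2005, so the next rule applies.
Among Marino and Quinn, by classification seniority date (later first): Marino (2023-08-15) before Quinn (2012-11-26).
Order: Chaudhari, Osei, Ibarra, Lund, Haddad, Marino, Quinn. So position 7.

7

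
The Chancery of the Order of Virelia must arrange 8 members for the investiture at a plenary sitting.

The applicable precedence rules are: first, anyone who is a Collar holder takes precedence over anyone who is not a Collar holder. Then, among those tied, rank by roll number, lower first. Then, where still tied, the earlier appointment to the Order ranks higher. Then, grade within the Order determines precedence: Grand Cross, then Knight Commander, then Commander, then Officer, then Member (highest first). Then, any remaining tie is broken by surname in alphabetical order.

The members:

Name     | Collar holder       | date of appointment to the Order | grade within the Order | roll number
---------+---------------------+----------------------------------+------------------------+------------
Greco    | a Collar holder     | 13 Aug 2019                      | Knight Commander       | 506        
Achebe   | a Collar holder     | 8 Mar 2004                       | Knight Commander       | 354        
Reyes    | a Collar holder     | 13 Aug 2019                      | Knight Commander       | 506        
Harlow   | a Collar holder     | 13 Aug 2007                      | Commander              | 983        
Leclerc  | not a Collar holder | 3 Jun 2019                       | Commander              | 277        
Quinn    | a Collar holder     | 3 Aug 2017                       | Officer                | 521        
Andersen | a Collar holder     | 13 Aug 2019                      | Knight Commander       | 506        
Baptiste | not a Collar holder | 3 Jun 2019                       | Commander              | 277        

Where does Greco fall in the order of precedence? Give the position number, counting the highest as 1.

3

By the first rule: Achebe, Andersen, Greco, Reyes, Quinn and Harlow (each a Collar holder); then Baptiste and Leclerc (both not a Collar holder).
Among Achebe, Andersen, Greco, Reyes, Quinn and Harlow, by roll number (lower first): Achebe (354) before Andersen, Greco and Reyes (506) before Quinn (521) before Harlow (983).
Andersen, Greco and Reyes all have date of appointment to the Order 13 Aug 2019, so the next rule applies.
Andersen, Greco and Reyes are each Knight Commander, so the next rule applies.
Among Andersen, Greco and Reyes, alphabetically by surname: Andersen before Greco before Reyes.
Baptiste and Leclerc both have roll number 277, so the next rule applies.
Baptiste and Leclerc both have date of appointment to the Order 3 Jun 2019, so the next rule applies.
Baptiste and Leclerc are each Commander, so the next rule applies.
Among Baptiste and Leclerc, alphabetically by surname: Baptiste before Leclerc.
Order: Achebe, Andersen, Greco, Reyes, Quinn, Harlow, Baptiste, Leclerc. So position 3.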